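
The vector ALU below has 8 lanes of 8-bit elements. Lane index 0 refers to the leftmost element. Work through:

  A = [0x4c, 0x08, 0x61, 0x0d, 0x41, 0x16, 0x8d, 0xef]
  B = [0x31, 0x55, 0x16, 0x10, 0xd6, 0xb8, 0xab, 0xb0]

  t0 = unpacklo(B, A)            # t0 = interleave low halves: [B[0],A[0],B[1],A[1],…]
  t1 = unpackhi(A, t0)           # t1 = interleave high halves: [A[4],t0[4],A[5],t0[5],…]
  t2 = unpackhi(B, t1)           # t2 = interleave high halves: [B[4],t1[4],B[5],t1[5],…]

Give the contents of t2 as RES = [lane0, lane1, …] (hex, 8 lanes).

RES = [0xd6, 0x8d, 0xb8, 0x10, 0xab, 0xef, 0xb0, 0x0d]

t0 = [0x31, 0x4c, 0x55, 0x08, 0x16, 0x61, 0x10, 0x0d]
t1 = [0x41, 0x16, 0x16, 0x61, 0x8d, 0x10, 0xef, 0x0d]
t2 = [0xd6, 0x8d, 0xb8, 0x10, 0xab, 0xef, 0xb0, 0x0d]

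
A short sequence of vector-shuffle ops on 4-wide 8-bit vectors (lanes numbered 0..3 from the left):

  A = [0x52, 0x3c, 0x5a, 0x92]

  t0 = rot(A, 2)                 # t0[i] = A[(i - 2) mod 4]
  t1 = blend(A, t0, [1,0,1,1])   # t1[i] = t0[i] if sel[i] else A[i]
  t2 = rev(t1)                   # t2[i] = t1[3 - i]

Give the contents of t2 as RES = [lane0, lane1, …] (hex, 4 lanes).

RES = [0x3c, 0x52, 0x3c, 0x5a]

  t0: 5a 92 52 3c
  t1: 5a 3c 52 3c
  t2: 3c 52 3c 5a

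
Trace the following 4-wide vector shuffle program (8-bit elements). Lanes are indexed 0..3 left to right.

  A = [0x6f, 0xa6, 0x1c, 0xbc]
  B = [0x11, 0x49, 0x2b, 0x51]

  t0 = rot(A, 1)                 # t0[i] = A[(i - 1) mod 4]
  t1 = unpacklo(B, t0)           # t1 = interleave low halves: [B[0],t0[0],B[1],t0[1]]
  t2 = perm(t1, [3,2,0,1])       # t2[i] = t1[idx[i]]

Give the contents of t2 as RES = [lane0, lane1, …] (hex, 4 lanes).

→ t0 |bc|6f|a6|1c|
→ t1 |11|bc|49|6f|
→ t2 |6f|49|11|bc|

RES = [0x6f, 0x49, 0x11, 0xbc]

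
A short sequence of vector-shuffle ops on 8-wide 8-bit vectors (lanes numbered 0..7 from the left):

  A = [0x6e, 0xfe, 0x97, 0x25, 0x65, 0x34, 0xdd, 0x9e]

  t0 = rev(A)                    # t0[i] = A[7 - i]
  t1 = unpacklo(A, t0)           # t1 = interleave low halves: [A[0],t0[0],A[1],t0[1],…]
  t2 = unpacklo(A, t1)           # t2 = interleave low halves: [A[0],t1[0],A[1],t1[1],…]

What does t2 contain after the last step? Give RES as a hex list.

RES = [0x6e, 0x6e, 0xfe, 0x9e, 0x97, 0xfe, 0x25, 0xdd]

  t0: 9e dd 34 65 25 97 fe 6e
  t1: 6e 9e fe dd 97 34 25 65
  t2: 6e 6e fe 9e 97 fe 25 dd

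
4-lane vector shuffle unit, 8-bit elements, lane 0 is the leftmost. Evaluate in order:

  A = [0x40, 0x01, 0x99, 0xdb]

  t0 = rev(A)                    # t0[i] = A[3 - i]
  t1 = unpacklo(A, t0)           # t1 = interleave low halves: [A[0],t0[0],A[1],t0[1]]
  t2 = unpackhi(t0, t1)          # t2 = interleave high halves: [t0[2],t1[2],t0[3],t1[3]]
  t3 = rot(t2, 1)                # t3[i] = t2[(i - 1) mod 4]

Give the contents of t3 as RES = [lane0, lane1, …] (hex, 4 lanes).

RES = [0x99, 0x01, 0x01, 0x40]

  t0: db 99 01 40
  t1: 40 db 01 99
  t2: 01 01 40 99
  t3: 99 01 01 40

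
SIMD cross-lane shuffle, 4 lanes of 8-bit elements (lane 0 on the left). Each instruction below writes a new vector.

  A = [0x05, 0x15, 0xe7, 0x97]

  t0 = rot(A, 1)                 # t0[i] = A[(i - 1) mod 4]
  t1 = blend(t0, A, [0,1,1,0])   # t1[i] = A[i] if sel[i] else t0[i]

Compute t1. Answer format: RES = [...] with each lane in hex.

RES = [ 0x97  0x15  0xe7  0xe7 ]

  t0: 97 05 15 e7
  t1: 97 15 e7 e7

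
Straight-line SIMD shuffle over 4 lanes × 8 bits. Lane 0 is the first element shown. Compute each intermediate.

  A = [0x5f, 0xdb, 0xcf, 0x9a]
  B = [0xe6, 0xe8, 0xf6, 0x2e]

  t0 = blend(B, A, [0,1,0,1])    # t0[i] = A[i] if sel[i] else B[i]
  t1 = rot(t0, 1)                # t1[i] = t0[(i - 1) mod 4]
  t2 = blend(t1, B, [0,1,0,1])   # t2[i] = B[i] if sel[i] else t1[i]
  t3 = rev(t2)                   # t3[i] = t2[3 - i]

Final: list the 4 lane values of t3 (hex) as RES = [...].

RES = [0x2e, 0xdb, 0xe8, 0x9a]

  t0: e6 db f6 9a
  t1: 9a e6 db f6
  t2: 9a e8 db 2e
  t3: 2e db e8 9a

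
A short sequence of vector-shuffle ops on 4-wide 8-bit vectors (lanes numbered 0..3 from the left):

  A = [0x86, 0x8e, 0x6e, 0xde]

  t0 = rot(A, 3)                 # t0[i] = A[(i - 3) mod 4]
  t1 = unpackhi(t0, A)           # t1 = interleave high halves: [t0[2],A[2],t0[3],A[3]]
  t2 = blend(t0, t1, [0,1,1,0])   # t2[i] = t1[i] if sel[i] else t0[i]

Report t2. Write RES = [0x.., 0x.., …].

t0 = [0x8e, 0x6e, 0xde, 0x86]
t1 = [0xde, 0x6e, 0x86, 0xde]
t2 = [0x8e, 0x6e, 0x86, 0x86]

RES = [ 0x8e  0x6e  0x86  0x86 ]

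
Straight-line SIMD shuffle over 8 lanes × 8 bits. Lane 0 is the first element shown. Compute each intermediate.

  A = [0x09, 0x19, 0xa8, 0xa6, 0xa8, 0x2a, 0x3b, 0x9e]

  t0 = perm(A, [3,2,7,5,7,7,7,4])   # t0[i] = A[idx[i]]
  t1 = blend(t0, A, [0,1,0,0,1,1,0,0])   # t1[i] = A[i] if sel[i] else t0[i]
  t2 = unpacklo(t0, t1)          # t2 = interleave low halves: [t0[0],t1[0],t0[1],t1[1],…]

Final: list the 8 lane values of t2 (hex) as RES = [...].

RES = [0xa6, 0xa6, 0xa8, 0x19, 0x9e, 0x9e, 0x2a, 0x2a]

→ t0 |a6|a8|9e|2a|9e|9e|9e|a8|
→ t1 |a6|19|9e|2a|a8|2a|9e|a8|
→ t2 |a6|a6|a8|19|9e|9e|2a|2a|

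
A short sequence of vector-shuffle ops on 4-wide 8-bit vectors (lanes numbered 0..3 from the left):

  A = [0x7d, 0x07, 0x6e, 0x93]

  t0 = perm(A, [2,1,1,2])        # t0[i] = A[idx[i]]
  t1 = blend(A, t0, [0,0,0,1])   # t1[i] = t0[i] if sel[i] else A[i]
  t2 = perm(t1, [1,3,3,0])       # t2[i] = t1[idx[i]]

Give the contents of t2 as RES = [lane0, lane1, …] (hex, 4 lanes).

RES = [ 0x07  0x6e  0x6e  0x7d ]

  t0: 6e 07 07 6e
  t1: 7d 07 6e 6e
  t2: 07 6e 6e 7d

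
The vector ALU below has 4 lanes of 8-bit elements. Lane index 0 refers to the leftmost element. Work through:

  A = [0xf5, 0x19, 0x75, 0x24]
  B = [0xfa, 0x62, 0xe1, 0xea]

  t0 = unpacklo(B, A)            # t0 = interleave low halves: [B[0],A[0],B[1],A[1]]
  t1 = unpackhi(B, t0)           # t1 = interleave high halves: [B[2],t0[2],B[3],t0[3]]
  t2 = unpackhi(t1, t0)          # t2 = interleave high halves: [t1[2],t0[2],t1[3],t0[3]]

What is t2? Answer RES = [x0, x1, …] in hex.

RES = [ 0xea  0x62  0x19  0x19 ]

→ t0 |fa|f5|62|19|
→ t1 |e1|62|ea|19|
→ t2 |ea|62|19|19|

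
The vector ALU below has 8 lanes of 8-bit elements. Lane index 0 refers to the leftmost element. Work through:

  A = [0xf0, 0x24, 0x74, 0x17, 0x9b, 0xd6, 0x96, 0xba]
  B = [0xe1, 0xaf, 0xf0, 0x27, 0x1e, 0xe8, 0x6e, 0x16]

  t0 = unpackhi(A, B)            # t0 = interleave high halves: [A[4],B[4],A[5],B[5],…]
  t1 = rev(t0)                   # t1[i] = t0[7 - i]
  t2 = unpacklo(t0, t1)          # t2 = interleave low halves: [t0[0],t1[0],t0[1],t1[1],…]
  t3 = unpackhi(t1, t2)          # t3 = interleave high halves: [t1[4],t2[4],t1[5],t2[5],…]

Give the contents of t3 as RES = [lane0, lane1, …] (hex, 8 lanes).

  t0: 9b 1e d6 e8 96 6e ba 16
  t1: 16 ba 6e 96 e8 d6 1e 9b
  t2: 9b 16 1e ba d6 6e e8 96
  t3: e8 d6 d6 6e 1e e8 9b 96

RES = [ 0xe8  0xd6  0xd6  0x6e  0x1e  0xe8  0x9b  0x96 ]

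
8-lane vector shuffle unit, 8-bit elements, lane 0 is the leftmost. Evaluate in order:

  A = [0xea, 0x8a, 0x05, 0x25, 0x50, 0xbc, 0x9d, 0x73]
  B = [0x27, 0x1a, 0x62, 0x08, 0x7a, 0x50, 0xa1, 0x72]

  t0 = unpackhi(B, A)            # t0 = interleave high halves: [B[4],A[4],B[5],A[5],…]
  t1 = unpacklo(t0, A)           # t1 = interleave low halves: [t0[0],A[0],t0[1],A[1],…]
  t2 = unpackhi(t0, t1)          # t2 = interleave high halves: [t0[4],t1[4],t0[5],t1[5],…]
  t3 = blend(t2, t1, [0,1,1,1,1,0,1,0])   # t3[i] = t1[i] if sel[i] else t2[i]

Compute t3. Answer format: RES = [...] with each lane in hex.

→ t0 |7a|50|50|bc|a1|9d|72|73|
→ t1 |7a|ea|50|8a|50|05|bc|25|
→ t2 |a1|50|9d|05|72|bc|73|25|
→ t3 |a1|ea|50|8a|50|bc|bc|25|

RES = [0xa1, 0xea, 0x50, 0x8a, 0x50, 0xbc, 0xbc, 0x25]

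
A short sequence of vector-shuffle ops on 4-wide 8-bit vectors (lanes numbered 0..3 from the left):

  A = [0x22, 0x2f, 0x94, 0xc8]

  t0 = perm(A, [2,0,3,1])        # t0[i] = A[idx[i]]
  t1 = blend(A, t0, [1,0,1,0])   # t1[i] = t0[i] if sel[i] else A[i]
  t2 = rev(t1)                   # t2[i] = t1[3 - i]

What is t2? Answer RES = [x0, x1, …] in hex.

RES = [0xc8, 0xc8, 0x2f, 0x94]

→ t0 |94|22|c8|2f|
→ t1 |94|2f|c8|c8|
→ t2 |c8|c8|2f|94|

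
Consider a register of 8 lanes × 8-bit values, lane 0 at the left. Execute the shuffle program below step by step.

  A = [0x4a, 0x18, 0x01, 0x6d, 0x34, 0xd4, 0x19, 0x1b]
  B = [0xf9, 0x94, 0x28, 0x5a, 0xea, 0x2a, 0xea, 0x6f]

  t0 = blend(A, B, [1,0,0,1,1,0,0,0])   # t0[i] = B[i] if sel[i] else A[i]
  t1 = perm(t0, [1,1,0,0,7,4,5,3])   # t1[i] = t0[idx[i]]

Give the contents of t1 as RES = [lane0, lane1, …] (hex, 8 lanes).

RES = [ 0x18  0x18  0xf9  0xf9  0x1b  0xea  0xd4  0x5a ]

  t0: f9 18 01 5a ea d4 19 1b
  t1: 18 18 f9 f9 1b ea d4 5a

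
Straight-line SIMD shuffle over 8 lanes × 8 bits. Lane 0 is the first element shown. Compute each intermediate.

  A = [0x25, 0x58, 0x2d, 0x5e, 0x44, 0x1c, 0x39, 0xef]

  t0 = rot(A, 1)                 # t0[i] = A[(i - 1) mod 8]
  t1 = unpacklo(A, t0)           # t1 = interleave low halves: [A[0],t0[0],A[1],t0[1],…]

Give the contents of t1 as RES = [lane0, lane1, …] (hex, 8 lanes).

→ t0 |ef|25|58|2d|5e|44|1c|39|
→ t1 |25|ef|58|25|2d|58|5e|2d|

RES = [0x25, 0xef, 0x58, 0x25, 0x2d, 0x58, 0x5e, 0x2d]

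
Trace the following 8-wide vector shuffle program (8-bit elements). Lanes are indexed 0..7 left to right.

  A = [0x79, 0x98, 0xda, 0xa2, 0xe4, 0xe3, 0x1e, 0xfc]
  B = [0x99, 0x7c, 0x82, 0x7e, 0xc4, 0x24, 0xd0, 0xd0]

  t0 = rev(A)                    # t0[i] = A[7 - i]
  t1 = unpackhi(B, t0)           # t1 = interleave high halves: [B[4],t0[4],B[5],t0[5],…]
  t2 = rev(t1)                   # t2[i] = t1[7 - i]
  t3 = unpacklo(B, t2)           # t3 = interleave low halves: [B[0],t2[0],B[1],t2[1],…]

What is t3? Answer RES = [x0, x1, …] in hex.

RES = [0x99, 0x79, 0x7c, 0xd0, 0x82, 0x98, 0x7e, 0xd0]

t0 = [0xfc, 0x1e, 0xe3, 0xe4, 0xa2, 0xda, 0x98, 0x79]
t1 = [0xc4, 0xa2, 0x24, 0xda, 0xd0, 0x98, 0xd0, 0x79]
t2 = [0x79, 0xd0, 0x98, 0xd0, 0xda, 0x24, 0xa2, 0xc4]
t3 = [0x99, 0x79, 0x7c, 0xd0, 0x82, 0x98, 0x7e, 0xd0]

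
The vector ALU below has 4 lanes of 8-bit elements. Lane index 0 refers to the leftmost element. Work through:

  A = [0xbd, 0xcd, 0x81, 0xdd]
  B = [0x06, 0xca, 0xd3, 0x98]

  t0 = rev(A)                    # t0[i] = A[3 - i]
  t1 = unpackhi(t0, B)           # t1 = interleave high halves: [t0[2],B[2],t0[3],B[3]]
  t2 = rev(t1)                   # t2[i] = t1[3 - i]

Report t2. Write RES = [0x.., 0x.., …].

t0 = [0xdd, 0x81, 0xcd, 0xbd]
t1 = [0xcd, 0xd3, 0xbd, 0x98]
t2 = [0x98, 0xbd, 0xd3, 0xcd]

RES = [0x98, 0xbd, 0xd3, 0xcd]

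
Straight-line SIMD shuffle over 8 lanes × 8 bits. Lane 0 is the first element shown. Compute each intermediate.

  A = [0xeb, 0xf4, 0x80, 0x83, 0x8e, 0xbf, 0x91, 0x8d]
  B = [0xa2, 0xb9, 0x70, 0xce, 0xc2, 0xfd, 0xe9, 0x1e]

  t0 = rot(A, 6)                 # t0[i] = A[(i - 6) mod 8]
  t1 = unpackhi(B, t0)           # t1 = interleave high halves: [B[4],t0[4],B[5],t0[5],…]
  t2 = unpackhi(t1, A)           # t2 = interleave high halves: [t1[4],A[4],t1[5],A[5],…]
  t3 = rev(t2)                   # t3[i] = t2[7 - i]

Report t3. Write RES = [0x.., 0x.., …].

  t0: 80 83 8e bf 91 8d eb f4
  t1: c2 91 fd 8d e9 eb 1e f4
  t2: e9 8e eb bf 1e 91 f4 8d
  t3: 8d f4 91 1e bf eb 8e e9

RES = [ 0x8d  0xf4  0x91  0x1e  0xbf  0xeb  0x8e  0xe9 ]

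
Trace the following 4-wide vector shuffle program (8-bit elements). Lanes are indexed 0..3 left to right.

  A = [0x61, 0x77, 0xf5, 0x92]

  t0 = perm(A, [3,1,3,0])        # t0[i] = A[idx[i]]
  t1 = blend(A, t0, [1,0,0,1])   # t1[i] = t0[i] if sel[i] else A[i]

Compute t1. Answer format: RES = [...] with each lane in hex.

t0 = [0x92, 0x77, 0x92, 0x61]
t1 = [0x92, 0x77, 0xf5, 0x61]

RES = [0x92, 0x77, 0xf5, 0x61]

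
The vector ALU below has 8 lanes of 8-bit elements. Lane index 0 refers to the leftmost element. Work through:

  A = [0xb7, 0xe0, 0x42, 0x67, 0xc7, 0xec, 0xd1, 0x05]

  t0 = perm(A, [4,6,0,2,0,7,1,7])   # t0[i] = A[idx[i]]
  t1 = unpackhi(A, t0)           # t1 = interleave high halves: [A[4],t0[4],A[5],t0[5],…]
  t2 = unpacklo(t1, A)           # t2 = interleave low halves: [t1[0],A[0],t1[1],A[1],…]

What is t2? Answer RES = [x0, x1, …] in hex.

RES = [0xc7, 0xb7, 0xb7, 0xe0, 0xec, 0x42, 0x05, 0x67]

  t0: c7 d1 b7 42 b7 05 e0 05
  t1: c7 b7 ec 05 d1 e0 05 05
  t2: c7 b7 b7 e0 ec 42 05 67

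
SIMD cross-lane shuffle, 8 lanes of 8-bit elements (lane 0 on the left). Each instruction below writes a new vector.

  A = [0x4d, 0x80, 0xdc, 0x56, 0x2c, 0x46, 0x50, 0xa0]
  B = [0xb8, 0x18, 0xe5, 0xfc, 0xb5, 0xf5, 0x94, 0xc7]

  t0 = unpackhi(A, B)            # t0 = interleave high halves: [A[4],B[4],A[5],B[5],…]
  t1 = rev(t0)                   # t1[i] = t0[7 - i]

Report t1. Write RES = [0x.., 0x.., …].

t0 = [0x2c, 0xb5, 0x46, 0xf5, 0x50, 0x94, 0xa0, 0xc7]
t1 = [0xc7, 0xa0, 0x94, 0x50, 0xf5, 0x46, 0xb5, 0x2c]

RES = [0xc7, 0xa0, 0x94, 0x50, 0xf5, 0x46, 0xb5, 0x2c]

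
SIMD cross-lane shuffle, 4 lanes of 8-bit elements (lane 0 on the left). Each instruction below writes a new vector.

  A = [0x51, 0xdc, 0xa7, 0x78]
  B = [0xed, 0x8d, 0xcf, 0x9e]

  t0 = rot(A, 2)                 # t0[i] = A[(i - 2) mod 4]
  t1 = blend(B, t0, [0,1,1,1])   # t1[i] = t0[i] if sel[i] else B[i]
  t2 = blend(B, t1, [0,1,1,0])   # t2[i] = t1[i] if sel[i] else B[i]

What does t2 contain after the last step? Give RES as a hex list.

RES = [ 0xed  0x78  0x51  0x9e ]

t0 = [0xa7, 0x78, 0x51, 0xdc]
t1 = [0xed, 0x78, 0x51, 0xdc]
t2 = [0xed, 0x78, 0x51, 0x9e]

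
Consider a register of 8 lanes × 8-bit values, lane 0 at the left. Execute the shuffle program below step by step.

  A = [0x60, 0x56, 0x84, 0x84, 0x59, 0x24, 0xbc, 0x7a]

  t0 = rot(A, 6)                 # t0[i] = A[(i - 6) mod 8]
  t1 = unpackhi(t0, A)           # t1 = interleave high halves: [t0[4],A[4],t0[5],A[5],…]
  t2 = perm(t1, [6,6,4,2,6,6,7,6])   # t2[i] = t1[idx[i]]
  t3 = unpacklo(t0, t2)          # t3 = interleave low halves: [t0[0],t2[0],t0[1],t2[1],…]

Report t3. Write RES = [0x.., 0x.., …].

t0 = [0x84, 0x84, 0x59, 0x24, 0xbc, 0x7a, 0x60, 0x56]
t1 = [0xbc, 0x59, 0x7a, 0x24, 0x60, 0xbc, 0x56, 0x7a]
t2 = [0x56, 0x56, 0x60, 0x7a, 0x56, 0x56, 0x7a, 0x56]
t3 = [0x84, 0x56, 0x84, 0x56, 0x59, 0x60, 0x24, 0x7a]

RES = [ 0x84  0x56  0x84  0x56  0x59  0x60  0x24  0x7a ]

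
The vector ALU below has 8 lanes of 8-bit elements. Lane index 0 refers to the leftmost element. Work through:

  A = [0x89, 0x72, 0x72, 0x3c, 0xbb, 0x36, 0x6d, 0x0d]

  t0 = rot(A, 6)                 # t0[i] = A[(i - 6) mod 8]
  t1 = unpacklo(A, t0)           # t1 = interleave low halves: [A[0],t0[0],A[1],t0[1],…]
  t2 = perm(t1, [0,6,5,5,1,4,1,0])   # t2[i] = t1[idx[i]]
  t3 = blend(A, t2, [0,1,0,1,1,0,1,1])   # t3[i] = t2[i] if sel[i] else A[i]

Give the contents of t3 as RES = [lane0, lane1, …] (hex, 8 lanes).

t0 = [0x72, 0x3c, 0xbb, 0x36, 0x6d, 0x0d, 0x89, 0x72]
t1 = [0x89, 0x72, 0x72, 0x3c, 0x72, 0xbb, 0x3c, 0x36]
t2 = [0x89, 0x3c, 0xbb, 0xbb, 0x72, 0x72, 0x72, 0x89]
t3 = [0x89, 0x3c, 0x72, 0xbb, 0x72, 0x36, 0x72, 0x89]

RES = [ 0x89  0x3c  0x72  0xbb  0x72  0x36  0x72  0x89 ]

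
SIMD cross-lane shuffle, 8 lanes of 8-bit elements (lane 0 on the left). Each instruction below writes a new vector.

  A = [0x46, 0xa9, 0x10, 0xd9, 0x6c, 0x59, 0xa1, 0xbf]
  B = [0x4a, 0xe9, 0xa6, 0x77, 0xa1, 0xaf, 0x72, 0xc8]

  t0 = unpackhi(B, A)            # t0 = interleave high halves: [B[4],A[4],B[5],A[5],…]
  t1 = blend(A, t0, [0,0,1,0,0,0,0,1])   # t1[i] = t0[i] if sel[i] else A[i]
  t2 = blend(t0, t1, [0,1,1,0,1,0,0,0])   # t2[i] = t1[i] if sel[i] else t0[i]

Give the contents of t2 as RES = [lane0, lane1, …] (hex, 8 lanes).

RES = [ 0xa1  0xa9  0xaf  0x59  0x6c  0xa1  0xc8  0xbf ]

→ t0 |a1|6c|af|59|72|a1|c8|bf|
→ t1 |46|a9|af|d9|6c|59|a1|bf|
→ t2 |a1|a9|af|59|6c|a1|c8|bf|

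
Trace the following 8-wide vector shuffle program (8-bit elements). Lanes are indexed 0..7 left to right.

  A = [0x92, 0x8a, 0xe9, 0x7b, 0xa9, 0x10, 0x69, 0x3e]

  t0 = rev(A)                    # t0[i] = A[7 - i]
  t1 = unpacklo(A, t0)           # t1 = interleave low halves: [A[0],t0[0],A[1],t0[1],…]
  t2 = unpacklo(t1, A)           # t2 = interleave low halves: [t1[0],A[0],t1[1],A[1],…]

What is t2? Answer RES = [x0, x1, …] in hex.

t0 = [0x3e, 0x69, 0x10, 0xa9, 0x7b, 0xe9, 0x8a, 0x92]
t1 = [0x92, 0x3e, 0x8a, 0x69, 0xe9, 0x10, 0x7b, 0xa9]
t2 = [0x92, 0x92, 0x3e, 0x8a, 0x8a, 0xe9, 0x69, 0x7b]

RES = [ 0x92  0x92  0x3e  0x8a  0x8a  0xe9  0x69  0x7b ]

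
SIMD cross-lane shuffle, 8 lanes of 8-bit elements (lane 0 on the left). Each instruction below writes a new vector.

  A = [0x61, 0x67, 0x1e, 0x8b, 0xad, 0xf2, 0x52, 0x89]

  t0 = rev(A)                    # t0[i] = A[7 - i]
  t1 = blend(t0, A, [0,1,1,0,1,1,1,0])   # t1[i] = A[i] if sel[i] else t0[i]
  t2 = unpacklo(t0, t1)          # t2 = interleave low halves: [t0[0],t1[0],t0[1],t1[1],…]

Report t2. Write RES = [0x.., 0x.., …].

RES = [ 0x89  0x89  0x52  0x67  0xf2  0x1e  0xad  0xad ]

  t0: 89 52 f2 ad 8b 1e 67 61
  t1: 89 67 1e ad ad f2 52 61
  t2: 89 89 52 67 f2 1e ad ad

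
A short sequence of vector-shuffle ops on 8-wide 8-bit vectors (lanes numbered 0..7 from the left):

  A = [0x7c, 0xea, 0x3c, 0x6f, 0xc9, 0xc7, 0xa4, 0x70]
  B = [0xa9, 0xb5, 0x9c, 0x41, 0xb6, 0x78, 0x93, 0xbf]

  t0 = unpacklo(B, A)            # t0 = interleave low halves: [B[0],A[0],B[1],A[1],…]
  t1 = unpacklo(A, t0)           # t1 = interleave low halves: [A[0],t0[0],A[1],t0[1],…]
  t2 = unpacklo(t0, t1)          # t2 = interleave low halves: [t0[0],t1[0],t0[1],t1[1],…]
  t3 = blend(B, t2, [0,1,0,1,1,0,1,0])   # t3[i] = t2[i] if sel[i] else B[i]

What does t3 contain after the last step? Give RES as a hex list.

t0 = [0xa9, 0x7c, 0xb5, 0xea, 0x9c, 0x3c, 0x41, 0x6f]
t1 = [0x7c, 0xa9, 0xea, 0x7c, 0x3c, 0xb5, 0x6f, 0xea]
t2 = [0xa9, 0x7c, 0x7c, 0xa9, 0xb5, 0xea, 0xea, 0x7c]
t3 = [0xa9, 0x7c, 0x9c, 0xa9, 0xb5, 0x78, 0xea, 0xbf]

RES = [0xa9, 0x7c, 0x9c, 0xa9, 0xb5, 0x78, 0xea, 0xbf]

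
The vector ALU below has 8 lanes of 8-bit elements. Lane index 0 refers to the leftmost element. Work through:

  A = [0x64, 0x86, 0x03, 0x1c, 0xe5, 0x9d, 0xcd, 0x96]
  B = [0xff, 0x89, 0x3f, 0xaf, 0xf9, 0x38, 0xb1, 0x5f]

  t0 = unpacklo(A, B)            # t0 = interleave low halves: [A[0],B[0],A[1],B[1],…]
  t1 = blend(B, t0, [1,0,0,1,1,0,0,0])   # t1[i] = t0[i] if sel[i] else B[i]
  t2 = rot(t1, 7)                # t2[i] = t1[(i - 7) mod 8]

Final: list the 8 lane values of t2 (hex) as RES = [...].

t0 = [0x64, 0xff, 0x86, 0x89, 0x03, 0x3f, 0x1c, 0xaf]
t1 = [0x64, 0x89, 0x3f, 0x89, 0x03, 0x38, 0xb1, 0x5f]
t2 = [0x89, 0x3f, 0x89, 0x03, 0x38, 0xb1, 0x5f, 0x64]

RES = [0x89, 0x3f, 0x89, 0x03, 0x38, 0xb1, 0x5f, 0x64]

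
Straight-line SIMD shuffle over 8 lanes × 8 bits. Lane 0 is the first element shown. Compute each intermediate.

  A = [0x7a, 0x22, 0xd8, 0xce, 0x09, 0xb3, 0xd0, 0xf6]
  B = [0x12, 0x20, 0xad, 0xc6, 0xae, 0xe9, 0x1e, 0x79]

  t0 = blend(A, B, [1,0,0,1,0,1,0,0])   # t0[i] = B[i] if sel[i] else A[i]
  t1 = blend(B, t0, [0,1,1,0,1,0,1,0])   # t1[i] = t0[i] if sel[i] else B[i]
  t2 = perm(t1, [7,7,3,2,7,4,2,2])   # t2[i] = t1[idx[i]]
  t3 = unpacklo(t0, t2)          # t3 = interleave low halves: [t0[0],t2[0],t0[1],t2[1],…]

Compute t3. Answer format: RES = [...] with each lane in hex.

RES = [0x12, 0x79, 0x22, 0x79, 0xd8, 0xc6, 0xc6, 0xd8]

→ t0 |12|22|d8|c6|09|e9|d0|f6|
→ t1 |12|22|d8|c6|09|e9|d0|79|
→ t2 |79|79|c6|d8|79|09|d8|d8|
→ t3 |12|79|22|79|d8|c6|c6|d8|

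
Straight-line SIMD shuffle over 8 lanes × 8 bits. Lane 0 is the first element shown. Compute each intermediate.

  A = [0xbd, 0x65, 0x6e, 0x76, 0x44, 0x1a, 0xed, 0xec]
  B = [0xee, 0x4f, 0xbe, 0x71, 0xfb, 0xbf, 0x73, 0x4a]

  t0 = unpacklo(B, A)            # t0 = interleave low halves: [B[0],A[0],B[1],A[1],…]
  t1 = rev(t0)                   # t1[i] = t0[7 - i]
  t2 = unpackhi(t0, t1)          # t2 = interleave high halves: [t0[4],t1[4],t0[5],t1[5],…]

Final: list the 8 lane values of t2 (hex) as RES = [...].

RES = [ 0xbe  0x65  0x6e  0x4f  0x71  0xbd  0x76  0xee ]

t0 = [0xee, 0xbd, 0x4f, 0x65, 0xbe, 0x6e, 0x71, 0x76]
t1 = [0x76, 0x71, 0x6e, 0xbe, 0x65, 0x4f, 0xbd, 0xee]
t2 = [0xbe, 0x65, 0x6e, 0x4f, 0x71, 0xbd, 0x76, 0xee]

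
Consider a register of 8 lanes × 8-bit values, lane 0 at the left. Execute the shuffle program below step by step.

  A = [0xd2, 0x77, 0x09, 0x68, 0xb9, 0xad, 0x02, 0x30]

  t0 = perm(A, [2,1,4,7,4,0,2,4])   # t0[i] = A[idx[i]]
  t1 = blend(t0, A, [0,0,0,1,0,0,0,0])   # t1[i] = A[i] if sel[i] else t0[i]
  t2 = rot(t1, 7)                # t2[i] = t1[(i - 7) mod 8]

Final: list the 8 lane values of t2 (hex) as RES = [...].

t0 = [0x09, 0x77, 0xb9, 0x30, 0xb9, 0xd2, 0x09, 0xb9]
t1 = [0x09, 0x77, 0xb9, 0x68, 0xb9, 0xd2, 0x09, 0xb9]
t2 = [0x77, 0xb9, 0x68, 0xb9, 0xd2, 0x09, 0xb9, 0x09]

RES = [0x77, 0xb9, 0x68, 0xb9, 0xd2, 0x09, 0xb9, 0x09]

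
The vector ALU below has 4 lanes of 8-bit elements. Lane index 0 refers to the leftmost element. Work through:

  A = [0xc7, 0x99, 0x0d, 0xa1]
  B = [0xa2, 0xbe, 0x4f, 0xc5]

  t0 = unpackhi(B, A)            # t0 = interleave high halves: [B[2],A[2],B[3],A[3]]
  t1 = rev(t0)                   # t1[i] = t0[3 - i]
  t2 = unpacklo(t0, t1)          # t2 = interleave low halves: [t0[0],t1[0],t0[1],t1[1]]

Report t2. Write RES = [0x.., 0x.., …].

t0 = [0x4f, 0x0d, 0xc5, 0xa1]
t1 = [0xa1, 0xc5, 0x0d, 0x4f]
t2 = [0x4f, 0xa1, 0x0d, 0xc5]

RES = [ 0x4f  0xa1  0x0d  0xc5 ]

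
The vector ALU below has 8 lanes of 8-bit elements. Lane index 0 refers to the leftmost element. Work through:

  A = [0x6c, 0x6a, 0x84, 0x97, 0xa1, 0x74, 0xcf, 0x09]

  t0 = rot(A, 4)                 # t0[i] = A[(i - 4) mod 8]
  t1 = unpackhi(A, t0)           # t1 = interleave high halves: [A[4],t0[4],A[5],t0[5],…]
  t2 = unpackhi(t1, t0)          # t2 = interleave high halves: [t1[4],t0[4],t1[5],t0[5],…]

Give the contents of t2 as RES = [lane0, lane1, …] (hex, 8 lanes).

RES = [0xcf, 0x6c, 0x84, 0x6a, 0x09, 0x84, 0x97, 0x97]

t0 = [0xa1, 0x74, 0xcf, 0x09, 0x6c, 0x6a, 0x84, 0x97]
t1 = [0xa1, 0x6c, 0x74, 0x6a, 0xcf, 0x84, 0x09, 0x97]
t2 = [0xcf, 0x6c, 0x84, 0x6a, 0x09, 0x84, 0x97, 0x97]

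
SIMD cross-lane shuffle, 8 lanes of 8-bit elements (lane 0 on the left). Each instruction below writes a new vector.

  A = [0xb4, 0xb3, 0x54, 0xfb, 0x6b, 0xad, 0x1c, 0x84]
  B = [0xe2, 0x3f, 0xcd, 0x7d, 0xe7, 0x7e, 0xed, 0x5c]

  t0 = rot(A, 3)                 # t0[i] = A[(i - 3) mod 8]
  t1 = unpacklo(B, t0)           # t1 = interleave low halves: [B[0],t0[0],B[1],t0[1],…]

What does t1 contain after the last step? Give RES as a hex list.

t0 = [0xad, 0x1c, 0x84, 0xb4, 0xb3, 0x54, 0xfb, 0x6b]
t1 = [0xe2, 0xad, 0x3f, 0x1c, 0xcd, 0x84, 0x7d, 0xb4]

RES = [0xe2, 0xad, 0x3f, 0x1c, 0xcd, 0x84, 0x7d, 0xb4]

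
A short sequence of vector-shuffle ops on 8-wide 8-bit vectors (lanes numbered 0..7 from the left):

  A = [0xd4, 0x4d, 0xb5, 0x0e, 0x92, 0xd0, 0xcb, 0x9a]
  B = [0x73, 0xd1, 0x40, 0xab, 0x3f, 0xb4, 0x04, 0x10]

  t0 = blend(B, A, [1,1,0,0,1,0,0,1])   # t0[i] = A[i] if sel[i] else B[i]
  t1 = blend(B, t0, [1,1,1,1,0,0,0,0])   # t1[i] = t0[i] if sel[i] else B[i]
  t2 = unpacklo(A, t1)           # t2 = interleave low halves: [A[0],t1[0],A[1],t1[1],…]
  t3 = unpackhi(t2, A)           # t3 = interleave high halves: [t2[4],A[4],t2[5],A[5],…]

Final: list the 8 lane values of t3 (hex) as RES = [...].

  t0: d4 4d 40 ab 92 b4 04 9a
  t1: d4 4d 40 ab 3f b4 04 10
  t2: d4 d4 4d 4d b5 40 0e ab
  t3: b5 92 40 d0 0e cb ab 9a

RES = [0xb5, 0x92, 0x40, 0xd0, 0x0e, 0xcb, 0xab, 0x9a]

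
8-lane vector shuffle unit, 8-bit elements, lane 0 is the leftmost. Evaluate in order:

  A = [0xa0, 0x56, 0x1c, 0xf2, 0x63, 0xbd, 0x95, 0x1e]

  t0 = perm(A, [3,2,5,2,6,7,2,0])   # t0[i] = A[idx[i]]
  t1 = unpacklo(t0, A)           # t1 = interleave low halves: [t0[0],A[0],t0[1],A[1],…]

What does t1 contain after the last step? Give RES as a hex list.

RES = [0xf2, 0xa0, 0x1c, 0x56, 0xbd, 0x1c, 0x1c, 0xf2]

  t0: f2 1c bd 1c 95 1e 1c a0
  t1: f2 a0 1c 56 bd 1c 1c f2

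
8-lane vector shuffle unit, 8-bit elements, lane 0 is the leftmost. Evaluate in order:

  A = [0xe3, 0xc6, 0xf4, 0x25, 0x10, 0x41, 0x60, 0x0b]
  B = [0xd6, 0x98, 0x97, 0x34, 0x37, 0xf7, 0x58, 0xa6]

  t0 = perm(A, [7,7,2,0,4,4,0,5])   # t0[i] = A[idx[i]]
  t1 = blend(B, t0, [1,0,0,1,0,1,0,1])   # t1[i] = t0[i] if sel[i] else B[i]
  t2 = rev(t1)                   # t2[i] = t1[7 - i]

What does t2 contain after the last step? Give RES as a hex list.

RES = [ 0x41  0x58  0x10  0x37  0xe3  0x97  0x98  0x0b ]

→ t0 |0b|0b|f4|e3|10|10|e3|41|
→ t1 |0b|98|97|e3|37|10|58|41|
→ t2 |41|58|10|37|e3|97|98|0b|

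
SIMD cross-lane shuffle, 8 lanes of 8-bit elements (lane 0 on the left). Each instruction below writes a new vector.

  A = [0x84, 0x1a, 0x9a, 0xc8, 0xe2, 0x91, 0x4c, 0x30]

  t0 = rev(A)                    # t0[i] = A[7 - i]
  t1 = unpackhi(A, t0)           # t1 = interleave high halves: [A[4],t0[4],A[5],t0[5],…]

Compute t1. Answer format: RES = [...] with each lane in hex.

→ t0 |30|4c|91|e2|c8|9a|1a|84|
→ t1 |e2|c8|91|9a|4c|1a|30|84|

RES = [0xe2, 0xc8, 0x91, 0x9a, 0x4c, 0x1a, 0x30, 0x84]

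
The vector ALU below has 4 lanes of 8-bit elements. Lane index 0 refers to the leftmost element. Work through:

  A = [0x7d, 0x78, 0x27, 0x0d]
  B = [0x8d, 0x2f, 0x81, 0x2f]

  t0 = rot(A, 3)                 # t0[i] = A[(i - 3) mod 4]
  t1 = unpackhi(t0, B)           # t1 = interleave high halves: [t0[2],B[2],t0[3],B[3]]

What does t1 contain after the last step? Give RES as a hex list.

RES = [ 0x0d  0x81  0x7d  0x2f ]

t0 = [0x78, 0x27, 0x0d, 0x7d]
t1 = [0x0d, 0x81, 0x7d, 0x2f]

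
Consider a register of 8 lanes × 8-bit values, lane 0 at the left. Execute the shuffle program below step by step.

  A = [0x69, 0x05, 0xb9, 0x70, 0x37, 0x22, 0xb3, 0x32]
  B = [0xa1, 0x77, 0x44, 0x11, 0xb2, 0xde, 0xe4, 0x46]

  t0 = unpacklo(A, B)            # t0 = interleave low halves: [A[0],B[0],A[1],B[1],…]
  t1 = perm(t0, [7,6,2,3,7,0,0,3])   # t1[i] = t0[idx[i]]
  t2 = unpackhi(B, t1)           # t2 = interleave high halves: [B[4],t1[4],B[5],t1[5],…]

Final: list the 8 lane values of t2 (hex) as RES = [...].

RES = [0xb2, 0x11, 0xde, 0x69, 0xe4, 0x69, 0x46, 0x77]

→ t0 |69|a1|05|77|b9|44|70|11|
→ t1 |11|70|05|77|11|69|69|77|
→ t2 |b2|11|de|69|e4|69|46|77|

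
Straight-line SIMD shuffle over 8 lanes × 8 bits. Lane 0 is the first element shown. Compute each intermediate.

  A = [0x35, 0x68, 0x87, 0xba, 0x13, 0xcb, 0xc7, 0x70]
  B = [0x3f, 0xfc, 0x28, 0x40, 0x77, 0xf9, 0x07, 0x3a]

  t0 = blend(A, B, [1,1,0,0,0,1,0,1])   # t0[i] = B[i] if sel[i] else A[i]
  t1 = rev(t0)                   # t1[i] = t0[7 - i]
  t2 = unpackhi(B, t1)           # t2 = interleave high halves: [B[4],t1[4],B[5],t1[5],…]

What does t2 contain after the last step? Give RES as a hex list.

RES = [0x77, 0xba, 0xf9, 0x87, 0x07, 0xfc, 0x3a, 0x3f]

  t0: 3f fc 87 ba 13 f9 c7 3a
  t1: 3a c7 f9 13 ba 87 fc 3f
  t2: 77 ba f9 87 07 fc 3a 3f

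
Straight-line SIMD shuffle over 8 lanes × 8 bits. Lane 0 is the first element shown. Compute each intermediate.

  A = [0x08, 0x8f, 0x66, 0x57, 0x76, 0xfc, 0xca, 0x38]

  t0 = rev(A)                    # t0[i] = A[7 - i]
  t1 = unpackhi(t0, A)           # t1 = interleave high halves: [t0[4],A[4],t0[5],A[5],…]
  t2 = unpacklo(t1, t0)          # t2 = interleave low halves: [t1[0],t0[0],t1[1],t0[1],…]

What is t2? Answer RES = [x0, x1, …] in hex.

t0 = [0x38, 0xca, 0xfc, 0x76, 0x57, 0x66, 0x8f, 0x08]
t1 = [0x57, 0x76, 0x66, 0xfc, 0x8f, 0xca, 0x08, 0x38]
t2 = [0x57, 0x38, 0x76, 0xca, 0x66, 0xfc, 0xfc, 0x76]

RES = [ 0x57  0x38  0x76  0xca  0x66  0xfc  0xfc  0x76 ]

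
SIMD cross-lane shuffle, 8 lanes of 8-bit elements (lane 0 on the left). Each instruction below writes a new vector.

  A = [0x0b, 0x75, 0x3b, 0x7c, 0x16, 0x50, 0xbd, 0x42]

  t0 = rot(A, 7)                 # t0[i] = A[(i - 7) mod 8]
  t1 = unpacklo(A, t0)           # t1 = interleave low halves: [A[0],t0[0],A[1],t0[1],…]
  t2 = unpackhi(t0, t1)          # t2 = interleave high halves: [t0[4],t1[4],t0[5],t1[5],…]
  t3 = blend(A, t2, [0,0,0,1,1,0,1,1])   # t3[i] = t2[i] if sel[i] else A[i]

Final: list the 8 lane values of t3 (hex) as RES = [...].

→ t0 |75|3b|7c|16|50|bd|42|0b|
→ t1 |0b|75|75|3b|3b|7c|7c|16|
→ t2 |50|3b|bd|7c|42|7c|0b|16|
→ t3 |0b|75|3b|7c|42|50|0b|16|

RES = [ 0x0b  0x75  0x3b  0x7c  0x42  0x50  0x0b  0x16 ]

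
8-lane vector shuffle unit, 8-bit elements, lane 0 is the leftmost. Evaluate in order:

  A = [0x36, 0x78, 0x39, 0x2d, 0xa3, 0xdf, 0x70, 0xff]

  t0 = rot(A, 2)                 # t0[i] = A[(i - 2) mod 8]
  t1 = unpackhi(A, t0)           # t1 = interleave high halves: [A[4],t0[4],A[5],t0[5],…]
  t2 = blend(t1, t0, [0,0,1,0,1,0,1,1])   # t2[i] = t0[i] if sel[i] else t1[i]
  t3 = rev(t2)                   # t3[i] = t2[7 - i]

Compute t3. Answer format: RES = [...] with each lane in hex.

  t0: 70 ff 36 78 39 2d a3 df
  t1: a3 39 df 2d 70 a3 ff df
  t2: a3 39 36 2d 39 a3 a3 df
  t3: df a3 a3 39 2d 36 39 a3

RES = [ 0xdf  0xa3  0xa3  0x39  0x2d  0x36  0x39  0xa3 ]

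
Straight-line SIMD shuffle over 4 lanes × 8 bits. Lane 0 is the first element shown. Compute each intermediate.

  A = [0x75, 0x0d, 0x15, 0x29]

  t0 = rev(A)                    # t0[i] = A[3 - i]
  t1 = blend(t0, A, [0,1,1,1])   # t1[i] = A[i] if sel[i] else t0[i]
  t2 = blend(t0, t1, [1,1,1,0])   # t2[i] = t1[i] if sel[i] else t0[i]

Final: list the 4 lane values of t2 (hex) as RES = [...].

→ t0 |29|15|0d|75|
→ t1 |29|0d|15|29|
→ t2 |29|0d|15|75|

RES = [ 0x29  0x0d  0x15  0x75 ]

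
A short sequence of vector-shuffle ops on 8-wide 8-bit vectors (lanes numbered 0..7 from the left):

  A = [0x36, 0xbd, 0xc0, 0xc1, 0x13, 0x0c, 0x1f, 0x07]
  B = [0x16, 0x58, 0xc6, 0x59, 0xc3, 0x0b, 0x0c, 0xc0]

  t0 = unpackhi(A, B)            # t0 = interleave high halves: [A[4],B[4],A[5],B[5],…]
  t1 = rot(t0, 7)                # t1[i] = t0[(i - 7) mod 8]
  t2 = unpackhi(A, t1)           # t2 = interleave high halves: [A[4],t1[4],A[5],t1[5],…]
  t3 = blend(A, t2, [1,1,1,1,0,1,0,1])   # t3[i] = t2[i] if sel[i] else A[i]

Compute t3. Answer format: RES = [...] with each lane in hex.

RES = [0x13, 0x0c, 0x0c, 0x07, 0x13, 0xc0, 0x1f, 0x13]

  t0: 13 c3 0c 0b 1f 0c 07 c0
  t1: c3 0c 0b 1f 0c 07 c0 13
  t2: 13 0c 0c 07 1f c0 07 13
  t3: 13 0c 0c 07 13 c0 1f 13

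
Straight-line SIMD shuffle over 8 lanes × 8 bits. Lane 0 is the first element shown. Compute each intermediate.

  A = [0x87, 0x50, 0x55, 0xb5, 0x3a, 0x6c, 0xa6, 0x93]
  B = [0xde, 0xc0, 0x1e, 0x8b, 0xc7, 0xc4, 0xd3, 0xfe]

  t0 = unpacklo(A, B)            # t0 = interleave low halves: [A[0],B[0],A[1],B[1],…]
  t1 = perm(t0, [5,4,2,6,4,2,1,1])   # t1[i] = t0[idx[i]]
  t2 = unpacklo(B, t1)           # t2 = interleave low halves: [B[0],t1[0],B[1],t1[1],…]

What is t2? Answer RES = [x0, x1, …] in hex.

RES = [ 0xde  0x1e  0xc0  0x55  0x1e  0x50  0x8b  0xb5 ]

  t0: 87 de 50 c0 55 1e b5 8b
  t1: 1e 55 50 b5 55 50 de de
  t2: de 1e c0 55 1e 50 8b b5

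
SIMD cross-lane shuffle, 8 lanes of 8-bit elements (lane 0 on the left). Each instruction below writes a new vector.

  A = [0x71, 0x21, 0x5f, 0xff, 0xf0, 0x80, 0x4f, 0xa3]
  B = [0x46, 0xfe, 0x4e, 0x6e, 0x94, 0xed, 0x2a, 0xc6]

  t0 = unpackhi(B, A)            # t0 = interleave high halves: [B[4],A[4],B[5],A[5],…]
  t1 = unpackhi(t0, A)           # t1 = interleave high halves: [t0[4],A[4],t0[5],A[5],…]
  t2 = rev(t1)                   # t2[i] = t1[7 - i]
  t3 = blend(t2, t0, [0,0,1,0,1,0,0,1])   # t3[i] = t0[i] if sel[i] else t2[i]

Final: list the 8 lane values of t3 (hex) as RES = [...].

t0 = [0x94, 0xf0, 0xed, 0x80, 0x2a, 0x4f, 0xc6, 0xa3]
t1 = [0x2a, 0xf0, 0x4f, 0x80, 0xc6, 0x4f, 0xa3, 0xa3]
t2 = [0xa3, 0xa3, 0x4f, 0xc6, 0x80, 0x4f, 0xf0, 0x2a]
t3 = [0xa3, 0xa3, 0xed, 0xc6, 0x2a, 0x4f, 0xf0, 0xa3]

RES = [ 0xa3  0xa3  0xed  0xc6  0x2a  0x4f  0xf0  0xa3 ]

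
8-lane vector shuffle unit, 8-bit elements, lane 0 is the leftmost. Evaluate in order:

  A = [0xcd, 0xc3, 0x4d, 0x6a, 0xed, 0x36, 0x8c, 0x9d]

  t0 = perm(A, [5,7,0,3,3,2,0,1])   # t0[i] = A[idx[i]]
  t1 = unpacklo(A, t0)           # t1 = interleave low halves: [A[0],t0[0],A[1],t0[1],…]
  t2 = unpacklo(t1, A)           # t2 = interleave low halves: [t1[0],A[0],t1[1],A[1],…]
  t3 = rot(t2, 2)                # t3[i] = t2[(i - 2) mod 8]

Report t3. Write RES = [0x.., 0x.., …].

RES = [0x9d, 0x6a, 0xcd, 0xcd, 0x36, 0xc3, 0xc3, 0x4d]

  t0: 36 9d cd 6a 6a 4d cd c3
  t1: cd 36 c3 9d 4d cd 6a 6a
  t2: cd cd 36 c3 c3 4d 9d 6a
  t3: 9d 6a cd cd 36 c3 c3 4d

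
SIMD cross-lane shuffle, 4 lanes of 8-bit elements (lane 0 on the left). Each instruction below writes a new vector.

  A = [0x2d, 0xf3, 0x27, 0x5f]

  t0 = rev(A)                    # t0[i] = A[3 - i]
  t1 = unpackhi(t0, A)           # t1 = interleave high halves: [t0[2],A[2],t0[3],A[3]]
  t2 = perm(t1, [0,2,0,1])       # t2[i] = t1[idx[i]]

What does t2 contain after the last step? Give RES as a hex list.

→ t0 |5f|27|f3|2d|
→ t1 |f3|27|2d|5f|
→ t2 |f3|2d|f3|27|

RES = [ 0xf3  0x2d  0xf3  0x27 ]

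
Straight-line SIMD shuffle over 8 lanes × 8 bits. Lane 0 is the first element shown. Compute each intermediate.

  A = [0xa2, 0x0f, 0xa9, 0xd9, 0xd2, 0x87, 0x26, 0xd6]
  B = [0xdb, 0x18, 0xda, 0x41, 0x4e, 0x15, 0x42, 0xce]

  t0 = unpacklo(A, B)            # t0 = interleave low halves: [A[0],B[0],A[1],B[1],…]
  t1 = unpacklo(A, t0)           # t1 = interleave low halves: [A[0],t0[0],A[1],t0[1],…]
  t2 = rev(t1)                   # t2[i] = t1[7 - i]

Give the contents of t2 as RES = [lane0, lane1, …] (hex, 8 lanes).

t0 = [0xa2, 0xdb, 0x0f, 0x18, 0xa9, 0xda, 0xd9, 0x41]
t1 = [0xa2, 0xa2, 0x0f, 0xdb, 0xa9, 0x0f, 0xd9, 0x18]
t2 = [0x18, 0xd9, 0x0f, 0xa9, 0xdb, 0x0f, 0xa2, 0xa2]

RES = [ 0x18  0xd9  0x0f  0xa9  0xdb  0x0f  0xa2  0xa2 ]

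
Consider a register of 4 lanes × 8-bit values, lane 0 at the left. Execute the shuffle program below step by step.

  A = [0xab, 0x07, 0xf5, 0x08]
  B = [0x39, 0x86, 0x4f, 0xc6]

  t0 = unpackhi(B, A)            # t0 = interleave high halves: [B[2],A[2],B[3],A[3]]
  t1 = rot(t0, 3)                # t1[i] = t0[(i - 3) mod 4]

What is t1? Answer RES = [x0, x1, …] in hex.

RES = [0xf5, 0xc6, 0x08, 0x4f]

→ t0 |4f|f5|c6|08|
→ t1 |f5|c6|08|4f|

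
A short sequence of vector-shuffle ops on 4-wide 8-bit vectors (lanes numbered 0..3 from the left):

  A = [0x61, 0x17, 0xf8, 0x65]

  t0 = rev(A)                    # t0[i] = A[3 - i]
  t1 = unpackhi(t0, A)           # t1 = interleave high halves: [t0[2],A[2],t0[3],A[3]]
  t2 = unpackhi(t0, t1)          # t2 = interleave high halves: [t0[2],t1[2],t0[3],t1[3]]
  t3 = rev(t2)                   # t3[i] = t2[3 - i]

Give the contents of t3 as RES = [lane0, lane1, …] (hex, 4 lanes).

RES = [0x65, 0x61, 0x61, 0x17]

t0 = [0x65, 0xf8, 0x17, 0x61]
t1 = [0x17, 0xf8, 0x61, 0x65]
t2 = [0x17, 0x61, 0x61, 0x65]
t3 = [0x65, 0x61, 0x61, 0x17]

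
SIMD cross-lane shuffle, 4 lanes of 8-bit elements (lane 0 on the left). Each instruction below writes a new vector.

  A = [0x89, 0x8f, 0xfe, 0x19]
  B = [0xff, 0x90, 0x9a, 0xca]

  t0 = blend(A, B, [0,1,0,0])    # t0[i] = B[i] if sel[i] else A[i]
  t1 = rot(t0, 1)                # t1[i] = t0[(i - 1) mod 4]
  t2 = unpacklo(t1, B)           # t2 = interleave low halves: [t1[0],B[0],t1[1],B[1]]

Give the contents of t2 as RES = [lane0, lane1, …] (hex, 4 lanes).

RES = [ 0x19  0xff  0x89  0x90 ]

→ t0 |89|90|fe|19|
→ t1 |19|89|90|fe|
→ t2 |19|ff|89|90|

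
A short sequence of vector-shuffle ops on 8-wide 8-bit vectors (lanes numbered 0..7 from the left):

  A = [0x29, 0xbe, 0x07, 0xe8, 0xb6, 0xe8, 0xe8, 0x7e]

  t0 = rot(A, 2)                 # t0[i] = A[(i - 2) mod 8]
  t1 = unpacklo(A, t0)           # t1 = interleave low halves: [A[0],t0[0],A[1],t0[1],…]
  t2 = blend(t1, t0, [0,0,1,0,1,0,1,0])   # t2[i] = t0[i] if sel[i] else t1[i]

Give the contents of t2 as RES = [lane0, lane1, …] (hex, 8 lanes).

→ t0 |e8|7e|29|be|07|e8|b6|e8|
→ t1 |29|e8|be|7e|07|29|e8|be|
→ t2 |29|e8|29|7e|07|29|b6|be|

RES = [ 0x29  0xe8  0x29  0x7e  0x07  0x29  0xb6  0xbe ]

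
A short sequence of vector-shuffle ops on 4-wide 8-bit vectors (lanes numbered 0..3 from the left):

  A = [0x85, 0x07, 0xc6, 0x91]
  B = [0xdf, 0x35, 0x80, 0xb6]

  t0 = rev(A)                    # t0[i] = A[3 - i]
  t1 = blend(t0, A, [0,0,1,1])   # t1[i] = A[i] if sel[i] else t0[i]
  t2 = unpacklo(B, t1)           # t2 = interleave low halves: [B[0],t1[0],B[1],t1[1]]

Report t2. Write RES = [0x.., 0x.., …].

RES = [ 0xdf  0x91  0x35  0xc6 ]

  t0: 91 c6 07 85
  t1: 91 c6 c6 91
  t2: df 91 35 c6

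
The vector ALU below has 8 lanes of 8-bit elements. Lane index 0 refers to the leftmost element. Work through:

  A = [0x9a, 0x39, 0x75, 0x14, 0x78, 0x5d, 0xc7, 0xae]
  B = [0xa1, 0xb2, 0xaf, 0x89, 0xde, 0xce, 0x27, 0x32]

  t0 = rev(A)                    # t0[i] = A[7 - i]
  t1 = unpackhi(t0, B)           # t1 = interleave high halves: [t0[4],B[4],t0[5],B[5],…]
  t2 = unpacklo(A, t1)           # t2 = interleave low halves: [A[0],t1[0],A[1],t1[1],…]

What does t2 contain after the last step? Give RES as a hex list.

RES = [ 0x9a  0x14  0x39  0xde  0x75  0x75  0x14  0xce ]

t0 = [0xae, 0xc7, 0x5d, 0x78, 0x14, 0x75, 0x39, 0x9a]
t1 = [0x14, 0xde, 0x75, 0xce, 0x39, 0x27, 0x9a, 0x32]
t2 = [0x9a, 0x14, 0x39, 0xde, 0x75, 0x75, 0x14, 0xce]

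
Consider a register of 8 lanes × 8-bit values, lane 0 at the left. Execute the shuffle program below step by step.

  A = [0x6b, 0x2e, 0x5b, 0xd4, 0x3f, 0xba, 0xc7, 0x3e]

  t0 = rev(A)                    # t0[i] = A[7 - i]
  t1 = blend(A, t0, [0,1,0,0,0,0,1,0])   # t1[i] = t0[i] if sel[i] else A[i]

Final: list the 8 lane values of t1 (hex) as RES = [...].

RES = [0x6b, 0xc7, 0x5b, 0xd4, 0x3f, 0xba, 0x2e, 0x3e]

→ t0 |3e|c7|ba|3f|d4|5b|2e|6b|
→ t1 |6b|c7|5b|d4|3f|ba|2e|3e|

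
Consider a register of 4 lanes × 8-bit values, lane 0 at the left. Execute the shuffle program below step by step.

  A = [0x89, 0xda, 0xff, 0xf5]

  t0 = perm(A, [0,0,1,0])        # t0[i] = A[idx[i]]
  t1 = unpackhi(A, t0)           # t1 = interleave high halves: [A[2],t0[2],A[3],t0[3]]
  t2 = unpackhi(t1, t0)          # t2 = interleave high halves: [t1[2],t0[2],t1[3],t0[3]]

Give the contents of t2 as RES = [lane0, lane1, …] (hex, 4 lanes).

RES = [ 0xf5  0xda  0x89  0x89 ]

t0 = [0x89, 0x89, 0xda, 0x89]
t1 = [0xff, 0xda, 0xf5, 0x89]
t2 = [0xf5, 0xda, 0x89, 0x89]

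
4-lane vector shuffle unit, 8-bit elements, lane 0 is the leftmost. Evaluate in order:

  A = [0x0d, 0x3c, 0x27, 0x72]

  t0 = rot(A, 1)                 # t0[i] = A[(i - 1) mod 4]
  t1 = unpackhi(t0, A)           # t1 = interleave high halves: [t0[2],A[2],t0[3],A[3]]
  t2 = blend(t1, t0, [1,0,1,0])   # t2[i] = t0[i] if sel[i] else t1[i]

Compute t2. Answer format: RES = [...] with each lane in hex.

→ t0 |72|0d|3c|27|
→ t1 |3c|27|27|72|
→ t2 |72|27|3c|72|

RES = [0x72, 0x27, 0x3c, 0x72]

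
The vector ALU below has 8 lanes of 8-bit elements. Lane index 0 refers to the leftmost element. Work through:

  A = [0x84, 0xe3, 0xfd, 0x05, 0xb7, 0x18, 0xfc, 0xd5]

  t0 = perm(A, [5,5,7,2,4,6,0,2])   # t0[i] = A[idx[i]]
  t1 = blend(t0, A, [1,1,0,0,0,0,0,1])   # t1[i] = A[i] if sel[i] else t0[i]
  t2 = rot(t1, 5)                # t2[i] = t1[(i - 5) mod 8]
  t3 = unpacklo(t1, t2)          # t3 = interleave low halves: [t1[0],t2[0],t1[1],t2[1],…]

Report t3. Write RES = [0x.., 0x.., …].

  t0: 18 18 d5 fd b7 fc 84 fd
  t1: 84 e3 d5 fd b7 fc 84 d5
  t2: fd b7 fc 84 d5 84 e3 d5
  t3: 84 fd e3 b7 d5 fc fd 84

RES = [ 0x84  0xfd  0xe3  0xb7  0xd5  0xfc  0xfd  0x84 ]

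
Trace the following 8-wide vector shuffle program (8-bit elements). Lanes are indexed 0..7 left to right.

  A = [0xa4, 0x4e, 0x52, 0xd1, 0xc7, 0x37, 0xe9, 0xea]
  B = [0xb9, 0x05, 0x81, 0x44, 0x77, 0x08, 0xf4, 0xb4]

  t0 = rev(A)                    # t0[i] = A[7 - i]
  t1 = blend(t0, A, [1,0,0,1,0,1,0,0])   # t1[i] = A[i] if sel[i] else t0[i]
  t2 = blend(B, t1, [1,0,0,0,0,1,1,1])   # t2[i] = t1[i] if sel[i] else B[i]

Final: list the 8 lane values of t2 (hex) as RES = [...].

→ t0 |ea|e9|37|c7|d1|52|4e|a4|
→ t1 |a4|e9|37|d1|d1|37|4e|a4|
→ t2 |a4|05|81|44|77|37|4e|a4|

RES = [0xa4, 0x05, 0x81, 0x44, 0x77, 0x37, 0x4e, 0xa4]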